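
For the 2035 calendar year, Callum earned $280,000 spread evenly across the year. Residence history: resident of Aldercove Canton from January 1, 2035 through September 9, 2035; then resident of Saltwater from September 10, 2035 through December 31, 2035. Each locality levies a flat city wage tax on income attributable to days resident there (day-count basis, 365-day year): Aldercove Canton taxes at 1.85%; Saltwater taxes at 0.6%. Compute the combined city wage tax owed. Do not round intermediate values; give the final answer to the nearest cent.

Aldercove Canton, January 1 – September 9, 2035: 252 days → $280,000 × 1.85% × 252/365 = $3,576.3288
Saltwater, September 10 – December 31, 2035: 113 days → $280,000 × 0.6% × 113/365 = $520.1096
Total = $4,096.4384

$4,096.44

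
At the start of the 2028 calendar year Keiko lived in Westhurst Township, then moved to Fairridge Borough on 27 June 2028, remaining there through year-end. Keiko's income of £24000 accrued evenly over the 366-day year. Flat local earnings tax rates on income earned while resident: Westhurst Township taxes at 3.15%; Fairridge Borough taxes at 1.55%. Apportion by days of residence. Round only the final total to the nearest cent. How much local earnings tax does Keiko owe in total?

Westhurst Township, 1 January – 26 June 2028: 178 days → £24000 × 3.15% × 178/366 = £367.6721
Fairridge Borough, 27 June – 31 December 2028: 188 days → £24000 × 1.55% × 188/366 = £191.0820
Total = £558.7541

£558.75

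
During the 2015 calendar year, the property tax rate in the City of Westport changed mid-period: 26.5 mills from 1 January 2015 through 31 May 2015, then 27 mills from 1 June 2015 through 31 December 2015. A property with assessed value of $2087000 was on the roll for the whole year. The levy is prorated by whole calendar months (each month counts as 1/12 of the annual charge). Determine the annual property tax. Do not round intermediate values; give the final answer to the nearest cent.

$55914.21

1 January – 31 May 2015: 5 months at 26.5 mills → $2087000 × 2.65% × 5/12 = $23043.9583
1 June – 31 December 2015: 7 months at 27 mills → $2087000 × 2.7% × 7/12 = $32870.2500
Total = $55914.2083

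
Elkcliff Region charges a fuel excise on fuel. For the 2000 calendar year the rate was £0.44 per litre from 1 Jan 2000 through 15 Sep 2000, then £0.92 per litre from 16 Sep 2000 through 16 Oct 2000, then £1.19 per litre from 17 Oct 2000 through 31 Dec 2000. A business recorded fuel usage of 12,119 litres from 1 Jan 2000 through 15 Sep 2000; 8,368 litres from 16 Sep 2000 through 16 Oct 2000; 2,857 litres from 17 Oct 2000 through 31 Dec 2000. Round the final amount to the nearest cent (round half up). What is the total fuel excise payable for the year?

1 Jan – 15 Sep 2000: 12,119 litres at £0.44/litre → £5,332.36
16 Sep – 16 Oct 2000: 8,368 litres at £0.92/litre → £7,698.56
17 Oct – 31 Dec 2000: 2,857 litres at £1.19/litre → £3,399.83

£16,430.75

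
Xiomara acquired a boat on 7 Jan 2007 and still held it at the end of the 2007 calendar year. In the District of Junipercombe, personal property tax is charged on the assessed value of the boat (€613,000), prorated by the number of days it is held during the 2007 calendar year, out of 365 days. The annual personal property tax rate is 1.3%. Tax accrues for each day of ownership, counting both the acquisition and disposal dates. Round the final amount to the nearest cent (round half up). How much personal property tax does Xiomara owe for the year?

€7,838.00

Days held (7 Jan – 31 Dec 2007): 359 out of 365
Tax = €613,000 × 1.3% × 359/365 = €7,838.0027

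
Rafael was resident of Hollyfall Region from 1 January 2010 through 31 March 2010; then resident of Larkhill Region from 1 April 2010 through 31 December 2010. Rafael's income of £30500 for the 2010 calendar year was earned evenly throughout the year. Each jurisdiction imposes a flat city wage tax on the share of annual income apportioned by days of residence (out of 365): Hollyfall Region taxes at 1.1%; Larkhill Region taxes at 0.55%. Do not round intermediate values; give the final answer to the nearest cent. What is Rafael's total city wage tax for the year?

£209.11

Hollyfall Region, 1 January – 31 March 2010: 90 days → £30500 × 1.1% × 90/365 = £82.7260
Larkhill Region, 1 April – 31 December 2010: 275 days → £30500 × 0.55% × 275/365 = £126.3870
Total = £209.1130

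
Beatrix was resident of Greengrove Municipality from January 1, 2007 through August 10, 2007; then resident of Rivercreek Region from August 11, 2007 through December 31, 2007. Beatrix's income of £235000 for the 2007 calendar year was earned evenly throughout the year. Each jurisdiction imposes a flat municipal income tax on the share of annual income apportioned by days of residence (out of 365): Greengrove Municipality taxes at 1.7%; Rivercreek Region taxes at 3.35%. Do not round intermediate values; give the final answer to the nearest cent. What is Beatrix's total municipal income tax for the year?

£5514.13

Greengrove Municipality, January 1 – August 10, 2007: 222 days → £235000 × 1.7% × 222/365 = £2429.8356
Rivercreek Region, August 11 – December 31, 2007: 143 days → £235000 × 3.35% × 143/365 = £3084.2945
Total = £5514.1301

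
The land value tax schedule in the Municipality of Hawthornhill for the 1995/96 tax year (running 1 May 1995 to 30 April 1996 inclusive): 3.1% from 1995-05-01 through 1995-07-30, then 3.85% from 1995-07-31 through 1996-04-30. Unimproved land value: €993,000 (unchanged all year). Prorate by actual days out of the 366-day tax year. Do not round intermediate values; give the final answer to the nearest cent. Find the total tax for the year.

1995-05-01 to 1995-07-30: 91 days at 3.1% → €993,000 × 3.1% × 91/366 = €7,653.6967
1995-07-31 to 1996-04-30: 275 days at 3.85% → €993,000 × 3.85% × 275/366 = €28,725.1025
Total = €36,378.7992

€36,378.80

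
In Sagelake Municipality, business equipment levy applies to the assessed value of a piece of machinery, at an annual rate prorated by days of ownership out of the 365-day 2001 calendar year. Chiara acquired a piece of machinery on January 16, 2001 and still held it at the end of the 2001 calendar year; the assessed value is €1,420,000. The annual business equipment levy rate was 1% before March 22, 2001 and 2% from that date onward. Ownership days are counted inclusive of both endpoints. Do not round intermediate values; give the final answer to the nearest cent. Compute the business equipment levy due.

January 16 – March 21, 2001: 65 days at 1% → €1,420,000 × 1% × 65/365 = €2,528.7671
March 22 – December 31, 2001: 285 days at 2% → €1,420,000 × 2% × 285/365 = €22,175.3425
Total = €24,704.1096

€24,704.11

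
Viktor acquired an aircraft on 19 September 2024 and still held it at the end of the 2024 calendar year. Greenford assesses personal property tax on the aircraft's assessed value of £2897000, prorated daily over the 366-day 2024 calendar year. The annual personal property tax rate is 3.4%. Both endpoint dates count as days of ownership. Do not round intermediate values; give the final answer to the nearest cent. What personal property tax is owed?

Days held (19 September – 31 December 2024): 104 out of 366
Tax = £2897000 × 3.4% × 104/366 = £27988.5027

£27988.50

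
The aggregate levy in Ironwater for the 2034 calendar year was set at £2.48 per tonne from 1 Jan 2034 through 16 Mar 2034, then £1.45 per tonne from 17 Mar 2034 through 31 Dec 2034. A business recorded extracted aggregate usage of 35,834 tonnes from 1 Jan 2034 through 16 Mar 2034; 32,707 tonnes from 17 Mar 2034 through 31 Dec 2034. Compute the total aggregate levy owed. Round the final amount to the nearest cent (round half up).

1 Jan – 16 Mar 2034: 35,834 tonnes at £2.48/tonne → £88868.32
17 Mar – 31 Dec 2034: 32,707 tonnes at £1.45/tonne → £47425.15

£136293.47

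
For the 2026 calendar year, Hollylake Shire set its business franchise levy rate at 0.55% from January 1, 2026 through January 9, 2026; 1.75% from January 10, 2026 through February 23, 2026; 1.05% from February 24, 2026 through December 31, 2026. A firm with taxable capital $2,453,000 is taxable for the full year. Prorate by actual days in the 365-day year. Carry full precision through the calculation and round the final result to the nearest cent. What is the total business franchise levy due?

$27,571.05

January 1 – January 9, 2026: 9 days at 0.55% → $2,453,000 × 0.55% × 9/365 = $332.6671
January 10 – February 23, 2026: 45 days at 1.75% → $2,453,000 × 1.75% × 45/365 = $5,292.4315
February 24 – December 31, 2026: 311 days at 1.05% → $2,453,000 × 1.05% × 311/365 = $21,945.9493
Total = $27,571.0479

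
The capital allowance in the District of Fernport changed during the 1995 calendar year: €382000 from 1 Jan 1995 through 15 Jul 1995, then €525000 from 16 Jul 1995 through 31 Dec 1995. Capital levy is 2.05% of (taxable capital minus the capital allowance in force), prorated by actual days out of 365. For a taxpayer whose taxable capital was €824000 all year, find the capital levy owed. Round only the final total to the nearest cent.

€7703.68

1 Jan – 15 Jul 1995: 196 days, exemption €382000 → (€824000 − €382000) × 2.05% × 196/365 = €4865.6329
16 Jul – 31 Dec 1995: 169 days, exemption €525000 → (€824000 − €525000) × 2.05% × 169/365 = €2838.0425
Total = €7703.6753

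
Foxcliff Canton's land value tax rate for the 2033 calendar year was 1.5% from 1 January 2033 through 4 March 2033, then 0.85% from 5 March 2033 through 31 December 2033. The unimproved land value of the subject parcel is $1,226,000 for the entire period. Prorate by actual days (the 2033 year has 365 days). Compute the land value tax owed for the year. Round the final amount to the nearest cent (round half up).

$11,796.47

1 January – 4 March 2033: 63 days at 1.5% → $1,226,000 × 1.5% × 63/365 = $3,174.1644
5 March – 31 December 2033: 302 days at 0.85% → $1,226,000 × 0.85% × 302/365 = $8,622.3068
Total = $11,796.4712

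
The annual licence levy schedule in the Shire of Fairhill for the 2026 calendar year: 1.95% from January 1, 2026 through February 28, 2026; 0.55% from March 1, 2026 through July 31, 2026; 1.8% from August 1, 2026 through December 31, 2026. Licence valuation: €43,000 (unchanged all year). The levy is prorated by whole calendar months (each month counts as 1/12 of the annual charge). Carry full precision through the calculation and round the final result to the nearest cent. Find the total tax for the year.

January 1 – February 28, 2026: 2 months at 1.95% → €43,000 × 1.95% × 2/12 = €139.7500
March 1 – July 31, 2026: 5 months at 0.55% → €43,000 × 0.55% × 5/12 = €98.5417
August 1 – December 31, 2026: 5 months at 1.8% → €43,000 × 1.8% × 5/12 = €322.5000
Total = €560.7917

€560.79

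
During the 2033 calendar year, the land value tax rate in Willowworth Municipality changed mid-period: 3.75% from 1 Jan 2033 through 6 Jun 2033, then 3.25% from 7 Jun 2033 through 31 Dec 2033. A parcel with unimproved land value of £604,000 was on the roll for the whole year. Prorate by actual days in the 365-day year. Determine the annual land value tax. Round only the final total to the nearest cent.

1 Jan – 6 Jun 2033: 157 days at 3.75% → £604,000 × 3.75% × 157/365 = £9,742.6027
7 Jun – 31 Dec 2033: 208 days at 3.25% → £604,000 × 3.25% × 208/365 = £11,186.4110
Total = £20,929.0137

£20,929.01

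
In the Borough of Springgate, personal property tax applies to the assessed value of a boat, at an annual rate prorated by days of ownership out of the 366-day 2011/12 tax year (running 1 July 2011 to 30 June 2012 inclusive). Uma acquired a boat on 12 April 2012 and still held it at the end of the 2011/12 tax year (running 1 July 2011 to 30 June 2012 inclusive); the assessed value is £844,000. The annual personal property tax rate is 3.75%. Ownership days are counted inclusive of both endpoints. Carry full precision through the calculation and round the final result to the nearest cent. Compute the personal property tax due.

Days held (12 April – 30 June 2012): 80 out of 366
Tax = £844,000 × 3.75% × 80/366 = £6,918.0328

£6,918.03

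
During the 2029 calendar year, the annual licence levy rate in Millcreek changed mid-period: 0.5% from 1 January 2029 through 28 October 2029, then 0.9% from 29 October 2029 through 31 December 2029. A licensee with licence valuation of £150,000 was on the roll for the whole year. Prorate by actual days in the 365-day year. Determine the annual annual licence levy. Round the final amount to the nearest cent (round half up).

1 January – 28 October 2029: 301 days at 0.5% → £150,000 × 0.5% × 301/365 = £618.4932
29 October – 31 December 2029: 64 days at 0.9% → £150,000 × 0.9% × 64/365 = £236.7123
Total = £855.2055

£855.21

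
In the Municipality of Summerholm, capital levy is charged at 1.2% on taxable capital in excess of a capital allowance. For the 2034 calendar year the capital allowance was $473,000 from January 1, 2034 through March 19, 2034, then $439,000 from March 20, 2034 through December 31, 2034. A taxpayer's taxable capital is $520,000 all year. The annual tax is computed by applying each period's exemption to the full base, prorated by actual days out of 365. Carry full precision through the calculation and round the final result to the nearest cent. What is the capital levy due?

January 1 – March 19, 2034: 78 days, exemption $473,000 → ($520,000 − $473,000) × 1.2% × 78/365 = $120.5260
March 20 – December 31, 2034: 287 days, exemption $439,000 → ($520,000 − $439,000) × 1.2% × 287/365 = $764.2849
Total = $884.8110

$884.81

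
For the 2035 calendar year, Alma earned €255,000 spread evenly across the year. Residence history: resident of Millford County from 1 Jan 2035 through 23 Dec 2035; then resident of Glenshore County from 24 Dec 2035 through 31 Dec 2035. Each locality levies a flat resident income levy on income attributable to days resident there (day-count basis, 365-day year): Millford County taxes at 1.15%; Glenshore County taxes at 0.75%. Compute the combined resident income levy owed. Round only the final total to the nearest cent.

Millford County, 1 Jan – 23 Dec 2035: 357 days → €255,000 × 1.15% × 357/365 = €2,868.2260
Glenshore County, 24 Dec – 31 Dec 2035: 8 days → €255,000 × 0.75% × 8/365 = €41.9178
Total = €2,910.1438

€2,910.14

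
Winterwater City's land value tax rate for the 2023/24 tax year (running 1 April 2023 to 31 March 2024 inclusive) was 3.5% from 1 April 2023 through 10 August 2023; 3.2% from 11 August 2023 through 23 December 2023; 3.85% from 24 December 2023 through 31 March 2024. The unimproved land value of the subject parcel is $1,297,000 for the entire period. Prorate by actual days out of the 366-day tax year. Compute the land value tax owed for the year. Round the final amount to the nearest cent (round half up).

$45,187.69

1 April – 10 August 2023: 132 days at 3.5% → $1,297,000 × 3.5% × 132/366 = $16,371.9672
11 August – 23 December 2023: 135 days at 3.2% → $1,297,000 × 3.2% × 135/366 = $15,308.8525
24 December 2023 – 31 March 2024: 99 days at 3.85% → $1,297,000 × 3.85% × 99/366 = $13,506.8730
Total = $45,187.6926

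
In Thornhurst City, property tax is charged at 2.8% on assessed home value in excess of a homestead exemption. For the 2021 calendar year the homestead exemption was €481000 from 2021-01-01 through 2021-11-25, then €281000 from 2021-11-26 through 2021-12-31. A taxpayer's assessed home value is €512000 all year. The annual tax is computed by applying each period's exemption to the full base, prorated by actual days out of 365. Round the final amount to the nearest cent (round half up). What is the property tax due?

€1420.33

2021-01-01 to 2021-11-25: 329 days, exemption €481000 → (€512000 − €481000) × 2.8% × 329/365 = €782.3890
2021-11-26 to 2021-12-31: 36 days, exemption €281000 → (€512000 − €281000) × 2.8% × 36/365 = €637.9397
Total = €1420.3288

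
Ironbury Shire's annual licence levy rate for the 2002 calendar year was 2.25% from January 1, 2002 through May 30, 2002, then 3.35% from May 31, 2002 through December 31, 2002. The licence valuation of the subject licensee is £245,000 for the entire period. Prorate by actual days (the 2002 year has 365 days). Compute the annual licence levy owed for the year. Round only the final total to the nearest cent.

January 1 – May 30, 2002: 150 days at 2.25% → £245,000 × 2.25% × 150/365 = £2,265.4110
May 31 – December 31, 2002: 215 days at 3.35% → £245,000 × 3.35% × 215/365 = £4,834.5548
Total = £7,099.9658

£7,099.97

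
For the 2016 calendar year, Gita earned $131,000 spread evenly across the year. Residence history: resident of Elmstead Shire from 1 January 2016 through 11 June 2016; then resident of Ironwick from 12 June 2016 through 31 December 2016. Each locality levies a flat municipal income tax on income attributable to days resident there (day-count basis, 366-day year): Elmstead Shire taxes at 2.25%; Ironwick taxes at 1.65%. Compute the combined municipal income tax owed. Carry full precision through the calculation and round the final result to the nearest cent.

Elmstead Shire, 1 January – 11 June 2016: 163 days → $131,000 × 2.25% × 163/366 = $1,312.6844
Ironwick, 12 June – 31 December 2016: 203 days → $131,000 × 1.65% × 203/366 = $1,198.8648
Total = $2,511.5492

$2,511.55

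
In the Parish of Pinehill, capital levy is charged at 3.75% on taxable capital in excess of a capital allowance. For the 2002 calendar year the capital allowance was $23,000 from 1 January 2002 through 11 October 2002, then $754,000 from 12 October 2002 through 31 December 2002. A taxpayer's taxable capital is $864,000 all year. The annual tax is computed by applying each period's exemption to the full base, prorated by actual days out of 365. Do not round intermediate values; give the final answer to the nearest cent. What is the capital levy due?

$25,454.18

1 January – 11 October 2002: 284 days, exemption $23,000 → ($864,000 − $23,000) × 3.75% × 284/365 = $24,538.7671
12 October – 31 December 2002: 81 days, exemption $754,000 → ($864,000 − $754,000) × 3.75% × 81/365 = $915.4110
Total = $25,454.1781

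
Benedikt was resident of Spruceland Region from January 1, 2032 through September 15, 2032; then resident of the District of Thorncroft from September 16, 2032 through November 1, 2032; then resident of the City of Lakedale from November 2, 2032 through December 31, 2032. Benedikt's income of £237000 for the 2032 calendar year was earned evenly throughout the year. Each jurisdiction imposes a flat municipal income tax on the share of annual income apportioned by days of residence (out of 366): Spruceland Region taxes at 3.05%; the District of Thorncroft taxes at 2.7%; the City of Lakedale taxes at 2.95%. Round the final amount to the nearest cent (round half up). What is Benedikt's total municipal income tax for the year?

£7083.13

Spruceland Region, January 1 – September 15, 2032: 259 days → £237000 × 3.05% × 259/366 = £5115.2500
The District of Thorncroft, September 16 – November 1, 2032: 47 days → £237000 × 2.7% × 47/366 = £821.7295
The City of Lakedale, November 2 – December 31, 2032: 60 days → £237000 × 2.95% × 60/366 = £1146.1475
Total = £7083.1270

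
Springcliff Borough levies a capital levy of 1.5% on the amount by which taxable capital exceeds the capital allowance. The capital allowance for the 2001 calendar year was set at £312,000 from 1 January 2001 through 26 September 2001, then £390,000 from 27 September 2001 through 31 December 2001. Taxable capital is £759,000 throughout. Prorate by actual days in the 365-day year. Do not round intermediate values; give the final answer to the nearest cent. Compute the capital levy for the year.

1 January – 26 September 2001: 269 days, exemption £312,000 → (£759,000 − £312,000) × 1.5% × 269/365 = £4,941.4932
27 September – 31 December 2001: 96 days, exemption £390,000 → (£759,000 − £390,000) × 1.5% × 96/365 = £1,455.7808
Total = £6,397.2740

£6,397.27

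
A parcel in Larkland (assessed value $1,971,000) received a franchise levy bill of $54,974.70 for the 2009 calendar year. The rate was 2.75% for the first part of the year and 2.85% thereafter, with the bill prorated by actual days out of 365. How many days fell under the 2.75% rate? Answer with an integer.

Let d = days at the first rate; then 365 − d days at the second rate.
$1,971,000 × [2.75%·d + 2.85%·(365−d)] / 365 = $54,974.70
Solving gives d = 222, so the new rate took effect on 11 Aug 2009.

222 days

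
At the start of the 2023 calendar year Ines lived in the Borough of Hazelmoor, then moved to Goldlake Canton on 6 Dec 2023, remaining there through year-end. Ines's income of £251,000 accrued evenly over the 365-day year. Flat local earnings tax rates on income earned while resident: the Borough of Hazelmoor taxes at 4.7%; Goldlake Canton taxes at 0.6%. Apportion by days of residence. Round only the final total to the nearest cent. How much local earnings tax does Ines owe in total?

The Borough of Hazelmoor, 1 Jan – 5 Dec 2023: 339 days → £251,000 × 4.7% × 339/365 = £10,956.6658
Goldlake Canton, 6 Dec – 31 Dec 2023: 26 days → £251,000 × 0.6% × 26/365 = £107.2767
Total = £11,063.9425

£11,063.94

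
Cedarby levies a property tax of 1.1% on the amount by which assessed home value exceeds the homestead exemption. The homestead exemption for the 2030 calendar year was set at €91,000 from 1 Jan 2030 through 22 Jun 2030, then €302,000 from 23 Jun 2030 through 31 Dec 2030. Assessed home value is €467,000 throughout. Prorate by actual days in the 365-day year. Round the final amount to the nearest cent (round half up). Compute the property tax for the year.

€2,915.09

1 Jan – 22 Jun 2030: 173 days, exemption €91,000 → (€467,000 − €91,000) × 1.1% × 173/365 = €1,960.3507
23 Jun – 31 Dec 2030: 192 days, exemption €302,000 → (€467,000 − €302,000) × 1.1% × 192/365 = €954.7397
Total = €2,915.0904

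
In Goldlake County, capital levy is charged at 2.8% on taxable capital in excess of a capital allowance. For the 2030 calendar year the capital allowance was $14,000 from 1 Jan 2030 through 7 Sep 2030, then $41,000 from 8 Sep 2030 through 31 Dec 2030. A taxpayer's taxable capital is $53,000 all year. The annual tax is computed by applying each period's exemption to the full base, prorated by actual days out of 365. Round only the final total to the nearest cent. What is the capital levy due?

1 Jan – 7 Sep 2030: 250 days, exemption $14,000 → ($53,000 − $14,000) × 2.8% × 250/365 = $747.9452
8 Sep – 31 Dec 2030: 115 days, exemption $41,000 → ($53,000 − $41,000) × 2.8% × 115/365 = $105.8630
Total = $853.8082

$853.81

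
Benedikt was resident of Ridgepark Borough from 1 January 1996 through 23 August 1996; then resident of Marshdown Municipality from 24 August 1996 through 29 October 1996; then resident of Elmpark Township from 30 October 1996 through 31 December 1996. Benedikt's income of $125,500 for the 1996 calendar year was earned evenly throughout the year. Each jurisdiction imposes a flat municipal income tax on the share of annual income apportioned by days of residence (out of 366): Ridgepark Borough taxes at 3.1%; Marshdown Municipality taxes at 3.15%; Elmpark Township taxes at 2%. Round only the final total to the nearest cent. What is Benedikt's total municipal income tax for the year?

Ridgepark Borough, 1 January – 23 August 1996: 236 days → $125,500 × 3.1% × 236/366 = $2,508.6284
Marshdown Municipality, 24 August – 29 October 1996: 67 days → $125,500 × 3.15% × 67/366 = $723.6824
Elmpark Township, 30 October – 31 December 1996: 63 days → $125,500 × 2% × 63/366 = $432.0492
Total = $3,664.3600

$3,664.36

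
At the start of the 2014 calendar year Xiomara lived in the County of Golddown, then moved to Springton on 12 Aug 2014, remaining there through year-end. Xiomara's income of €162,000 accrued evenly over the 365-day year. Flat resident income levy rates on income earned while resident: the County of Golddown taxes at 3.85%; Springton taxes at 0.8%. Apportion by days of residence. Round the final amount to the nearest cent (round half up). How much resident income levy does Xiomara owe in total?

€4,314.75

The County of Golddown, 1 Jan – 11 Aug 2014: 223 days → €162,000 × 3.85% × 223/365 = €3,810.5507
Springton, 12 Aug – 31 Dec 2014: 142 days → €162,000 × 0.8% × 142/365 = €504.1973
Total = €4,314.7479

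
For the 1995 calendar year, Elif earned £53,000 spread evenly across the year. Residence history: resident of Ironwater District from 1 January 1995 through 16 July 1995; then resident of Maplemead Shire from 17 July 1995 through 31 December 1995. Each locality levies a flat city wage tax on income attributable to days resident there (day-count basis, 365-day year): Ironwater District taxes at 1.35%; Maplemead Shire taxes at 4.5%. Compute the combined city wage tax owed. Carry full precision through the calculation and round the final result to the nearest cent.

£1,483.93

Ironwater District, 1 January – 16 July 1995: 197 days → £53,000 × 1.35% × 197/365 = £386.1740
Maplemead Shire, 17 July – 31 December 1995: 168 days → £53,000 × 4.5% × 168/365 = £1,097.7534
Total = £1,483.9274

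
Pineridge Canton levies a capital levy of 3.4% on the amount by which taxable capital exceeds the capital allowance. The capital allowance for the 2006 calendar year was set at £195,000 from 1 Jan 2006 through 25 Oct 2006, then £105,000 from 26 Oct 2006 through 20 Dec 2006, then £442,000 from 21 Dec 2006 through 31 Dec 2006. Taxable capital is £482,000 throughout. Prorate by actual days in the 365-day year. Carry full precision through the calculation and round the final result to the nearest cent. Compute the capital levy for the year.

1 Jan – 25 Oct 2006: 298 days, exemption £195,000 → (£482,000 − £195,000) × 3.4% × 298/365 = £7,966.8055
26 Oct – 20 Dec 2006: 56 days, exemption £105,000 → (£482,000 − £105,000) × 3.4% × 56/365 = £1,966.5973
21 Dec – 31 Dec 2006: 11 days, exemption £442,000 → (£482,000 − £442,000) × 3.4% × 11/365 = £40.9863
Total = £9,974.3890

£9,974.39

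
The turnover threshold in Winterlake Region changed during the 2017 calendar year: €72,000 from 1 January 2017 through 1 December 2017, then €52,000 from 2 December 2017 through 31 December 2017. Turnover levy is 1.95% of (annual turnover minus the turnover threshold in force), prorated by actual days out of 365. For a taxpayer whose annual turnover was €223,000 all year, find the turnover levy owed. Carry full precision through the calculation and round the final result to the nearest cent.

€2,976.55

1 January – 1 December 2017: 335 days, exemption €72,000 → (€223,000 − €72,000) × 1.95% × 335/365 = €2,702.4863
2 December – 31 December 2017: 30 days, exemption €52,000 → (€223,000 − €52,000) × 1.95% × 30/365 = €274.0685
Total = €2,976.5548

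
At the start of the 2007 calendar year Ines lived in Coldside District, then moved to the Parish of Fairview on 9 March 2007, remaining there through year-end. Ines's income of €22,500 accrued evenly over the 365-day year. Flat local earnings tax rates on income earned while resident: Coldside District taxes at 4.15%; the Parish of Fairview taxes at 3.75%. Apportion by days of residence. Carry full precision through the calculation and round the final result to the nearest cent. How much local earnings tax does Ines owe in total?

€860.27

Coldside District, 1 January – 8 March 2007: 67 days → €22,500 × 4.15% × 67/365 = €171.4007
The Parish of Fairview, 9 March – 31 December 2007: 298 days → €22,500 × 3.75% × 298/365 = €688.8699
Total = €860.2705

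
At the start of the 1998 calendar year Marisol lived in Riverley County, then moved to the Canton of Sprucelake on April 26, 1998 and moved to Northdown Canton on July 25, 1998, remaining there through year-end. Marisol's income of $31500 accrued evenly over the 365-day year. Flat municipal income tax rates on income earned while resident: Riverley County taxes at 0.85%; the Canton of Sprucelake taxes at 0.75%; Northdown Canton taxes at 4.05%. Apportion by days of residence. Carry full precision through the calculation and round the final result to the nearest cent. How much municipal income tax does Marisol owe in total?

Riverley County, January 1 – April 25, 1998: 115 days → $31500 × 0.85% × 115/365 = $84.3596
The Canton of Sprucelake, April 26 – July 24, 1998: 90 days → $31500 × 0.75% × 90/365 = $58.2534
Northdown Canton, July 25 – December 31, 1998: 160 days → $31500 × 4.05% × 160/365 = $559.2329
Total = $701.8459

$701.85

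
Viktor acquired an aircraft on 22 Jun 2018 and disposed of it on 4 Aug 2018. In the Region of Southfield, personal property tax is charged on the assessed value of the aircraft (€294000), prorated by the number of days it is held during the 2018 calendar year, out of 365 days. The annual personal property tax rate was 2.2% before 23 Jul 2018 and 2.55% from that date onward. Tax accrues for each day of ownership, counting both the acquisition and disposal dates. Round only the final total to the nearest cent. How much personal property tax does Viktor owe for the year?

€816.35

22 Jun – 22 Jul 2018: 31 days at 2.2% → €294000 × 2.2% × 31/365 = €549.3370
23 Jul – 4 Aug 2018: 13 days at 2.55% → €294000 × 2.55% × 13/365 = €267.0164
Total = €816.3534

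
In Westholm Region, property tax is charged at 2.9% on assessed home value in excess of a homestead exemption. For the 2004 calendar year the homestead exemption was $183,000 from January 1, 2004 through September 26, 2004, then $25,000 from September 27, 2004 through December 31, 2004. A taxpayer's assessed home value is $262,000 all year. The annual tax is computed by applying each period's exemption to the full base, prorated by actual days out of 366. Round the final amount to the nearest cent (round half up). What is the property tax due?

$3,492.84

January 1 – September 26, 2004: 270 days, exemption $183,000 → ($262,000 − $183,000) × 2.9% × 270/366 = $1,690.0820
September 27 – December 31, 2004: 96 days, exemption $25,000 → ($262,000 − $25,000) × 2.9% × 96/366 = $1,802.7541
Total = $3,492.8361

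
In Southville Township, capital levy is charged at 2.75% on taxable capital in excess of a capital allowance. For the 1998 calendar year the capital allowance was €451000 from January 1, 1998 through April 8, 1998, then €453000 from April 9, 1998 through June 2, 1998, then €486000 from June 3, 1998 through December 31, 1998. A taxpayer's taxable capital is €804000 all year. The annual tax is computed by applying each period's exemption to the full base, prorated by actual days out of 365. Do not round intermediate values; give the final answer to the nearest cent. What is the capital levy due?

January 1 – April 8, 1998: 98 days, exemption €451000 → (€804000 − €451000) × 2.75% × 98/365 = €2606.3973
April 9 – June 2, 1998: 55 days, exemption €453000 → (€804000 − €453000) × 2.75% × 55/365 = €1454.4863
June 3 – December 31, 1998: 212 days, exemption €486000 → (€804000 − €486000) × 2.75% × 212/365 = €5079.2877
Total = €9140.1712

€9140.17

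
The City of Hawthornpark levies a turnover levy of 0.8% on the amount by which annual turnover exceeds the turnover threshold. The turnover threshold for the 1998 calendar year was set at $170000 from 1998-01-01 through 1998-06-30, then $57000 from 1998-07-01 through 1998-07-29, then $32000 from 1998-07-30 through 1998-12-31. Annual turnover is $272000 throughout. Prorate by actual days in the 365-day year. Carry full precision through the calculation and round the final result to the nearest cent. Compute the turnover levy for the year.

$1356.65

1998-01-01 to 1998-06-30: 181 days, exemption $170000 → ($272000 − $170000) × 0.8% × 181/365 = $404.6466
1998-07-01 to 1998-07-29: 29 days, exemption $57000 → ($272000 − $57000) × 0.8% × 29/365 = $136.6575
1998-07-30 to 1998-12-31: 155 days, exemption $32000 → ($272000 − $32000) × 0.8% × 155/365 = $815.3425
Total = $1356.6466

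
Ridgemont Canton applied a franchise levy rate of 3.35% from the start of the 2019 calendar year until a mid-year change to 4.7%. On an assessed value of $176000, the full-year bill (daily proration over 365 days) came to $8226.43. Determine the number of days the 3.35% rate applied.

Let d = days at the first rate; then 365 − d days at the second rate.
$176000 × [3.35%·d + 4.7%·(365−d)] / 365 = $8226.43
Solving gives d = 7, so the new rate took effect on 8 January 2019.

7 days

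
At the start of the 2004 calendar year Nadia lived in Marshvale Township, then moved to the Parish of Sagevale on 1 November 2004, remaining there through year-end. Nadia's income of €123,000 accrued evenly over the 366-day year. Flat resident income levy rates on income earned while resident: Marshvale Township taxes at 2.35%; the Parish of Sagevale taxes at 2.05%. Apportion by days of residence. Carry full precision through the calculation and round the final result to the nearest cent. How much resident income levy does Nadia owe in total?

Marshvale Township, 1 January – 31 October 2004: 305 days → €123,000 × 2.35% × 305/366 = €2,408.7500
The Parish of Sagevale, 1 November – 31 December 2004: 61 days → €123,000 × 2.05% × 61/366 = €420.2500
Total = €2,829.0000

€2,829.00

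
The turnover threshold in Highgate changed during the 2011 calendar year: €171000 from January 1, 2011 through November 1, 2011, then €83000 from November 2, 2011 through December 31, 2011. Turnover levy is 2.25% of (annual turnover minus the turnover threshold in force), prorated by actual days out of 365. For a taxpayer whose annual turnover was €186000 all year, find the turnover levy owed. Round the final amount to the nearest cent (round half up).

January 1 – November 1, 2011: 305 days, exemption €171000 → (€186000 − €171000) × 2.25% × 305/365 = €282.0205
November 2 – December 31, 2011: 60 days, exemption €83000 → (€186000 − €83000) × 2.25% × 60/365 = €380.9589
Total = €662.9795

€662.98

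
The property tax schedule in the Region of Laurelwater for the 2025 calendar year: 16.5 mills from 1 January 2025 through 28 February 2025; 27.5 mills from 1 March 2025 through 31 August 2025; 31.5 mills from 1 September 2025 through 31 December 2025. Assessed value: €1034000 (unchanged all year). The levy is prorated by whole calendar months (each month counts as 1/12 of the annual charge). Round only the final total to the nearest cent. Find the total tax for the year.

€27918.00

1 January – 28 February 2025: 2 months at 16.5 mills → €1034000 × 1.65% × 2/12 = €2843.5000
1 March – 31 August 2025: 6 months at 27.5 mills → €1034000 × 2.75% × 6/12 = €14217.5000
1 September – 31 December 2025: 4 months at 31.5 mills → €1034000 × 3.15% × 4/12 = €10857.0000
Total = €27918.0000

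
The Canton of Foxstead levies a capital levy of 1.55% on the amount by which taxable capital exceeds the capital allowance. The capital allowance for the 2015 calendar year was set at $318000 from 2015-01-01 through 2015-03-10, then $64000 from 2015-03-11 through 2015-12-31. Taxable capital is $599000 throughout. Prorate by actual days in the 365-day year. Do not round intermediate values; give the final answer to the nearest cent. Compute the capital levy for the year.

2015-01-01 to 2015-03-10: 69 days, exemption $318000 → ($599000 − $318000) × 1.55% × 69/365 = $823.3685
2015-03-11 to 2015-12-31: 296 days, exemption $64000 → ($599000 − $64000) × 1.55% × 296/365 = $6724.8767
Total = $7548.2452

$7548.25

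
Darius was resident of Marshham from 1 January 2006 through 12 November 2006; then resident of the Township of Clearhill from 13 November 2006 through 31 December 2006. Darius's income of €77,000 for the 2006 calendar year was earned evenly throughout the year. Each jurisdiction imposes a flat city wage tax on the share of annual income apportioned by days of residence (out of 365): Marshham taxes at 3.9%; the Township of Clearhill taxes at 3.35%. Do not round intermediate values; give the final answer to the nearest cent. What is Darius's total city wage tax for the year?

Marshham, 1 January – 12 November 2006: 316 days → €77,000 × 3.9% × 316/365 = €2,599.8575
The Township of Clearhill, 13 November – 31 December 2006: 49 days → €77,000 × 3.35% × 49/365 = €346.2890
Total = €2,946.1466

€2,946.15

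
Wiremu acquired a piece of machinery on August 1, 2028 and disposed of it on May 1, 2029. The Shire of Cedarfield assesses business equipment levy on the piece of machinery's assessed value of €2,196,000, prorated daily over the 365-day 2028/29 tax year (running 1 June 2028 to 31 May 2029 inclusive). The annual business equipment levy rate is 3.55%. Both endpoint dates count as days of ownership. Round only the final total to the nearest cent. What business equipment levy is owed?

€58,521.90

Days held (August 1, 2028 – May 1, 2029): 274 out of 365
Tax = €2,196,000 × 3.55% × 274/365 = €58,521.8959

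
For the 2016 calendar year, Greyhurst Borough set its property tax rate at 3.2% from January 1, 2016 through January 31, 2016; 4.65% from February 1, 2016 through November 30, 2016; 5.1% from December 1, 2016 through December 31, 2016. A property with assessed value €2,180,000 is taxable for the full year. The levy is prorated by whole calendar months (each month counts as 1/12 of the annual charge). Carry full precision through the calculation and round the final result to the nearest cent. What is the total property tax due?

January 1 – January 31, 2016: 1 month at 3.2% → €2,180,000 × 3.2% × 1/12 = €5,813.3333
February 1 – November 30, 2016: 10 months at 4.65% → €2,180,000 × 4.65% × 10/12 = €84,475.0000
December 1 – December 31, 2016: 1 month at 5.1% → €2,180,000 × 5.1% × 1/12 = €9,265.0000
Total = €99,553.3333

€99,553.33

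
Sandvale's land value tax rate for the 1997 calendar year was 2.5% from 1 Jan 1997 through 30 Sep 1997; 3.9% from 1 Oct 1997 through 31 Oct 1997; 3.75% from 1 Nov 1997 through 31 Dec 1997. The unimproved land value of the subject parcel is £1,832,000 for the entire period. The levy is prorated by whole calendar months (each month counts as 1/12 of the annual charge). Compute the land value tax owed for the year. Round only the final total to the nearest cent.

1 Jan – 30 Sep 1997: 9 months at 2.5% → £1,832,000 × 2.5% × 9/12 = £34,350.0000
1 Oct – 31 Oct 1997: 1 month at 3.9% → £1,832,000 × 3.9% × 1/12 = £5,954.0000
1 Nov – 31 Dec 1997: 2 months at 3.75% → £1,832,000 × 3.75% × 2/12 = £11,450.0000
Total = £51,754.0000

£51,754.00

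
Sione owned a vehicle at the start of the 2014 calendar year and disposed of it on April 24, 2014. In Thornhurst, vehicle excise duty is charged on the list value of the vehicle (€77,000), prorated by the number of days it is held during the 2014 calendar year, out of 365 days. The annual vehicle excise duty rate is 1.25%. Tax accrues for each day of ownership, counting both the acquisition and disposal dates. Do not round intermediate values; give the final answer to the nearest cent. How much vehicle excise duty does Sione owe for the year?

Days held (January 1 – April 24, 2014): 114 out of 365
Tax = €77,000 × 1.25% × 114/365 = €300.6164

€300.62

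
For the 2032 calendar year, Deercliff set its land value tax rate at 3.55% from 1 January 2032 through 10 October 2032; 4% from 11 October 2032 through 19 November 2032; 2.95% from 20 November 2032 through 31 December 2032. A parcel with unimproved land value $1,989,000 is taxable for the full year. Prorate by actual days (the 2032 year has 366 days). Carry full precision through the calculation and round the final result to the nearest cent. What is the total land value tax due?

1 January – 10 October 2032: 284 days at 3.55% → $1,989,000 × 3.55% × 284/366 = $54,789.8852
11 October – 19 November 2032: 40 days at 4% → $1,989,000 × 4% × 40/366 = $8,695.0820
20 November – 31 December 2032: 42 days at 2.95% → $1,989,000 × 2.95% × 42/366 = $6,733.2541
Total = $70,218.2213

$70,218.22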